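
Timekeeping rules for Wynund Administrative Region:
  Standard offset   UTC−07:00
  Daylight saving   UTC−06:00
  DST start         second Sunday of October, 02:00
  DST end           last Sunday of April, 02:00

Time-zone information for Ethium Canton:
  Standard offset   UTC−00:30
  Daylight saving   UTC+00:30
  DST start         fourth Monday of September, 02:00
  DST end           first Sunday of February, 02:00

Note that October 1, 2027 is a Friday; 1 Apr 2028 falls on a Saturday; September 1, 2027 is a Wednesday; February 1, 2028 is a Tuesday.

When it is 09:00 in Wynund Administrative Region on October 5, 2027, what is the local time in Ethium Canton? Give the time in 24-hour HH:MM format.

16:30

1 October 2027 is a Friday, so the first Sunday is October 3 and the second is October 10.
1 April 2028 is a Saturday, so Sundays fall on 2, 9, 16, 23, 30; the last is April 30.
October 5, 2027 is outside the daylight-saving period (10 October 2027 – 30 April 2028), so Wynund Administrative Region is on standard time, UTC−07:00.
09:00 Wynund Administrative Region + 7h = 16:00 UTC.
1 September 2027 is a Wednesday, so the first Monday is September 6 and the fourth is September 27.
1 February 2028 is a Tuesday, so the first Sunday is February 6.
At the standard offset (UTC−00:30), 16:00 UTC − 0h30m = 15:30 Ethium Canton standard time.
The standard-time date in Ethium Canton, October 5, 2027, falls between 27 September 2027 and 6 February 2028, so daylight saving is in effect and Ethium Canton is at UTC+00:30.
16:00 UTC + 0h30m = 16:30 Ethium Canton.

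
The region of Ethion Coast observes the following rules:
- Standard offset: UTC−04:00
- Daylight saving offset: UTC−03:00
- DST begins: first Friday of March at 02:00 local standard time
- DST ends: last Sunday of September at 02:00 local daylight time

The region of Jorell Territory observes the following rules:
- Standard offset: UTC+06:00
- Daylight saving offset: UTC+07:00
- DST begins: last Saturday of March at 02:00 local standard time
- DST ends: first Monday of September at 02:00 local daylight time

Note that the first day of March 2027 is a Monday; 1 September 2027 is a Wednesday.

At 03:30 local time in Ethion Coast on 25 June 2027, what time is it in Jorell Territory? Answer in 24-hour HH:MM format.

1 March 2027 is a Monday, so the first Friday is March 5.
1 September 2027 is a Wednesday, so Sundays fall on 5, 12, 19, 26; the last is September 26.
25 June 2027 falls between 5 March and 26 September, so daylight saving is in effect and Ethion Coast is at UTC−03:00.
03:30 Ethion Coast + 3h = 06:30 UTC.
1 March 2027 is a Monday, so Saturdays fall on 6, 13, 20, 27; the last is March 27.
1 September 2027 is a Wednesday, so the first Monday is September 6.
At the standard offset (UTC+06:00), 06:30 UTC + 6h = 12:30 Jorell Territory standard time.
Daylight saving runs 27 March – 6 September; the standard-time date in Jorell Territory, 25 June 2027, is inside that window, so Jorell Territory is at UTC+07:00.
06:30 UTC + 7h = 13:30 Jorell Territory.

13:30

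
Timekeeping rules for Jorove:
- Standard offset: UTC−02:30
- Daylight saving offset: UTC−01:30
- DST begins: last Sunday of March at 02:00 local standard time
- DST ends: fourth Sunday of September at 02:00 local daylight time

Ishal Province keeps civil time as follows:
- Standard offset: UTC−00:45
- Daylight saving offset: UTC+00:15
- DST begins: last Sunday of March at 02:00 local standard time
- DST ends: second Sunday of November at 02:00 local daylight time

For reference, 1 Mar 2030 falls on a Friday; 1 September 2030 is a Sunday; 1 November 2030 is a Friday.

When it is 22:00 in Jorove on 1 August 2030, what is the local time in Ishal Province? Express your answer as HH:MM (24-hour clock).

23:45

1 March 2030 is a Friday, so Sundays fall on 3, 10, 17, 24, 31; the last is March 31.
1 September 2030 is a Sunday, so the first Sunday is September 1 and the fourth is September 22.
1 August 2030 lies within the daylight-saving period (31 March – 22 September), so Jorove is on daylight time, UTC−01:30.
22:00 Jorove + 1h30m = 23:30 UTC.
1 March 2030 is a Friday, so Sundays fall on 3, 10, 17, 24, 31; the last is March 31.
1 November 2030 is a Friday, so the first Sunday is November 3 and the second is November 10.
At the standard offset (UTC−00:45), 23:30 UTC − 0h45m = 22:45 Ishal Province standard time.
Daylight saving runs 31 March – 10 November; the standard-time date in Ishal Province, 1 August 2030, is inside that window, so Ishal Province is at UTC+00:15.
23:30 UTC + 0h15m = 23:45 Ishal Province.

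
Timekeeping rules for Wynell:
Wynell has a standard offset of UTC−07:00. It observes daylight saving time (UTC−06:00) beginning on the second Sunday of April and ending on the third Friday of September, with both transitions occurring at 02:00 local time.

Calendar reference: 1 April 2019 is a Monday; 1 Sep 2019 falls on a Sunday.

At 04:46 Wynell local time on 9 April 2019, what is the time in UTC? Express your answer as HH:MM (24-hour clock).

1 April 2019 is a Monday, so the first Sunday is April 7 and the second is April 14.
1 September 2019 is a Sunday, so the first Friday is September 6 and the third is September 20.
9 April 2019 is outside the daylight-saving period (14 April – 20 September), so Wynell is on standard time, UTC−07:00.
04:46 local + 7h = 11:46 UTC.

11:46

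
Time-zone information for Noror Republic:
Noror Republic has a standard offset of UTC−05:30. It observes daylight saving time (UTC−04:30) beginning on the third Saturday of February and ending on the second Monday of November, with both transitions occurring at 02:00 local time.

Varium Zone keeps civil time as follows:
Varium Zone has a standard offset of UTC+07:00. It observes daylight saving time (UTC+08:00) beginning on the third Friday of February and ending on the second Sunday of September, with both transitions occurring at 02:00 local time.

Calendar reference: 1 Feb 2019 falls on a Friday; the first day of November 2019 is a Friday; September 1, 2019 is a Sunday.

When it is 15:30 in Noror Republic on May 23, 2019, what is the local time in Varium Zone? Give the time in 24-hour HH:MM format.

04:00

1 February 2019 is a Friday, so the first Saturday is February 2 and the third is February 16.
1 November 2019 is a Friday, so the first Monday is November 4 and the second is November 11.
May 23, 2019 lies within the daylight-saving period (16 February – 11 November), so Noror Republic is on daylight time, UTC−04:30.
15:30 Noror Republic + 4h30m = 20:00 UTC.
1 February 2019 is a Friday, so the first Friday is February 1 and the third is February 15.
1 September 2019 is a Sunday, so the first Sunday is September 1 and the second is September 8.
At the standard offset (UTC+07:00), 20:00 UTC + 7h = 03:00 Varium Zone standard time (rolling into the next day, 24 May 2019).
The standard-time date in Varium Zone, May 24, 2019, falls between 15 February and 8 September, so daylight saving is in effect and Varium Zone is at UTC+08:00.
20:00 UTC + 8h = 04:00 Varium Zone (rolling into the next day, 24 May 2019).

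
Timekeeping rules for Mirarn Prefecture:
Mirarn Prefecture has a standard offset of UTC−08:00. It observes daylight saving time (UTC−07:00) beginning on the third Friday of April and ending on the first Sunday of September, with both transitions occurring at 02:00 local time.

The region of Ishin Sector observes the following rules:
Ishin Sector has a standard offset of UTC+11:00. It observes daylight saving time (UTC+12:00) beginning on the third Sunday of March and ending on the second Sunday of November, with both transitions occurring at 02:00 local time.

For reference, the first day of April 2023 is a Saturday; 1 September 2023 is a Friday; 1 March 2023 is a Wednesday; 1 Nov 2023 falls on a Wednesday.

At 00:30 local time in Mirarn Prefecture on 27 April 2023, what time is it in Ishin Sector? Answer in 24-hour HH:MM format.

1 April 2023 is a Saturday, so the first Friday is April 7 and the third is April 21.
1 September 2023 is a Friday, so the first Sunday is September 3.
27 April 2023 lies within the daylight-saving period (21 April – 3 September), so Mirarn Prefecture is on daylight time, UTC−07:00.
00:30 Mirarn Prefecture + 7h = 07:30 UTC.
1 March 2023 is a Wednesday, so the first Sunday is March 5 and the third is March 19.
1 November 2023 is a Wednesday, so the first Sunday is November 5 and the second is November 12.
At the standard offset (UTC+11:00), 07:30 UTC + 11h = 18:30 Ishin Sector standard time.
The standard-time date in Ishin Sector, 27 April 2023, lies within the daylight-saving period (19 March – 12 November), so Ishin Sector is on daylight time, UTC+12:00.
07:30 UTC + 12h = 19:30 Ishin Sector.

19:30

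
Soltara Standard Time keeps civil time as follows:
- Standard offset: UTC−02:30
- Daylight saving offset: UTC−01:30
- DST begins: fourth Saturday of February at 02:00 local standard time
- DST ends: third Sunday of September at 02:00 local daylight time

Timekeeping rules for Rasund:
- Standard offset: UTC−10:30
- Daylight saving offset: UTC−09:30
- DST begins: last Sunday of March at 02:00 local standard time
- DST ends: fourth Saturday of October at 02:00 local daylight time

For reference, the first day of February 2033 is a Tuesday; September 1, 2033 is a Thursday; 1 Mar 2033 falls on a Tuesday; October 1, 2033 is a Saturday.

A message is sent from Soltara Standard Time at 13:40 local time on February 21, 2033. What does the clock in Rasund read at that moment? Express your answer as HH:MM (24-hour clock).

1 February 2033 is a Tuesday, so the first Saturday is February 5 and the fourth is February 26.
1 September 2033 is a Thursday, so the first Sunday is September 4 and the third is September 18.
February 21, 2033 does not fall between 26 February and 18 September, so daylight saving is not in effect and Soltara Standard Time is at UTC−02:30.
13:40 Soltara Standard Time + 2h30m = 16:10 UTC.
1 March 2033 is a Tuesday, so Sundays fall on 6, 13, 20, 27; the last is March 27.
1 October 2033 is a Saturday, so the first Saturday is October 1 and the fourth is October 22.
At the standard offset (UTC−10:30), 16:10 UTC − 10h30m = 05:40 Rasund standard time.
The standard-time date in Rasund, February 21, 2033, does not fall between 27 March and 22 October, so daylight saving is not in effect and Rasund is at UTC−10:30.
16:10 UTC − 10h30m = 05:40 Rasund.

05:40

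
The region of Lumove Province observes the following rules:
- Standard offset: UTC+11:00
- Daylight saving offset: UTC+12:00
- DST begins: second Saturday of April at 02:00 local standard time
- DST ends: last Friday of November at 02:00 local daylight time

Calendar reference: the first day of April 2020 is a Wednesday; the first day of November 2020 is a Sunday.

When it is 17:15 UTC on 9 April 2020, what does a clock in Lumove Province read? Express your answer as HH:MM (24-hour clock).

1 April 2020 is a Wednesday, so the first Saturday is April 4 and the second is April 11.
1 November 2020 is a Sunday, so Fridays fall on 6, 13, 20, 27; the last is November 27.
At the standard offset (UTC+11:00), 17:15 UTC + 11h = 04:15 Lumove Province standard time (rolling into the next day, 10 April 2020).
The standard-time date in Lumove Province, 10 April 2020, is outside the daylight-saving period (11 April – 27 November), so Lumove Province is on standard time, UTC+11:00.
17:15 UTC + 11h = 04:15 local (rolling into the next day, 10 April 2020).

04:15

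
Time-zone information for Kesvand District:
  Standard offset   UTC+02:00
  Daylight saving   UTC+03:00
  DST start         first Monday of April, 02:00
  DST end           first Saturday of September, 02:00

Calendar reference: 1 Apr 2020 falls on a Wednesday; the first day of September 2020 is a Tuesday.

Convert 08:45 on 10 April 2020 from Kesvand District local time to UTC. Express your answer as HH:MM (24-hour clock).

1 April 2020 is a Wednesday, so the first Monday is April 6.
1 September 2020 is a Tuesday, so the first Saturday is September 5.
10 April 2020 lies within the daylight-saving period (6 April – 5 September), so Kesvand District is on daylight time, UTC+03:00.
08:45 local − 3h = 05:45 UTC.

05:45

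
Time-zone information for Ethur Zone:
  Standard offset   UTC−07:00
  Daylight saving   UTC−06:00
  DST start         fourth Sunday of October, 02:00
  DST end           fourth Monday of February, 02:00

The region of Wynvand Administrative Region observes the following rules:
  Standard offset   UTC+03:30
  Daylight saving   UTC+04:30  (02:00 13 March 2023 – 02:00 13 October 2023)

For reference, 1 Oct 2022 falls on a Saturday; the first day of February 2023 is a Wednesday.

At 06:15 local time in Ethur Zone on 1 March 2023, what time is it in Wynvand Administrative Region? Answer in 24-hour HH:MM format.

16:45

1 October 2022 is a Saturday, so the first Sunday is October 2 and the fourth is October 23.
1 February 2023 is a Wednesday, so the first Monday is February 6 and the fourth is February 27.
Daylight saving runs 23 October 2022 – 27 February 2023; 1 March 2023 is outside that window, so Ethur Zone is on standard time at UTC−07:00.
06:15 Ethur Zone + 7h = 13:15 UTC.
At the standard offset (UTC+03:30), 13:15 UTC + 3h30m = 16:45 Wynvand Administrative Region standard time.
The standard-time date in Wynvand Administrative Region, 1 March 2023, is outside the daylight-saving period (13 March – 13 October), so Wynvand Administrative Region is on standard time, UTC+03:30.
13:15 UTC + 3h30m = 16:45 Wynvand Administrative Region.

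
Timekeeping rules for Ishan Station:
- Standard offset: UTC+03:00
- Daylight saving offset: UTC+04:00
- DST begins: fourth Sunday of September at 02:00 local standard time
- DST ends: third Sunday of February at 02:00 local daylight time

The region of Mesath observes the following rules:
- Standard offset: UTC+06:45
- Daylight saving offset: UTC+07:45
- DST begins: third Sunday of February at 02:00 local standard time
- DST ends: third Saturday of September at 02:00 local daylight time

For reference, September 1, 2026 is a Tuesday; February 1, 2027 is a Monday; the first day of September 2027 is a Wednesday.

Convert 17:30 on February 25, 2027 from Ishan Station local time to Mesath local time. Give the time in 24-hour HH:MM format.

22:15

1 September 2026 is a Tuesday, so the first Sunday is September 6 and the fourth is September 27.
1 February 2027 is a Monday, so the first Sunday is February 7 and the third is February 21.
February 25, 2027 does not fall between 27 September 2026 and 21 February 2027, so daylight saving is not in effect and Ishan Station is at UTC+03:00.
17:30 Ishan Station − 3h = 14:30 UTC.
1 February 2027 is a Monday, so the first Sunday is February 7 and the third is February 21.
1 September 2027 is a Wednesday, so the first Saturday is September 4 and the third is September 18.
At the standard offset (UTC+06:45), 14:30 UTC + 6h45m = 21:15 Mesath standard time.
Daylight saving runs 21 February – 18 September; the standard-time date in Mesath, February 25, 2027, is inside that window, so Mesath is at UTC+07:45.
14:30 UTC + 7h45m = 22:15 Mesath.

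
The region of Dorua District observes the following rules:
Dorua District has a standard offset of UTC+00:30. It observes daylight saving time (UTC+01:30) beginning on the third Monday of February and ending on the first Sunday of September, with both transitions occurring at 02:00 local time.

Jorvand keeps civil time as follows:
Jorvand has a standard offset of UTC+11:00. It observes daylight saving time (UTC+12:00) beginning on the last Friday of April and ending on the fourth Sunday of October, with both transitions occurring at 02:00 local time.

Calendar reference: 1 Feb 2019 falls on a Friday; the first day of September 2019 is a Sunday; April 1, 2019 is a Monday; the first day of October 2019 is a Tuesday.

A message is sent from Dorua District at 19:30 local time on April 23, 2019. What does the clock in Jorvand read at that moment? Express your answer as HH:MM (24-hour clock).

05:00

1 February 2019 is a Friday, so the first Monday is February 4 and the third is February 18.
1 September 2019 is a Sunday, so the first Sunday is September 1.
Daylight saving runs 18 February – 1 September; April 23, 2019 is inside that window, so Dorua District is at UTC+01:30.
19:30 Dorua District − 1h30m = 18:00 UTC.
1 April 2019 is a Monday, so Fridays fall on 5, 12, 19, 26; the last is April 26.
1 October 2019 is a Tuesday, so the first Sunday is October 6 and the fourth is October 27.
At the standard offset (UTC+11:00), 18:00 UTC + 11h = 05:00 Jorvand standard time (rolling into the next day, 24 April 2019).
The standard-time date in Jorvand, April 24, 2019, does not fall between 26 April and 27 October, so daylight saving is not in effect and Jorvand is at UTC+11:00.
18:00 UTC + 11h = 05:00 Jorvand (rolling into the next day, 24 April 2019).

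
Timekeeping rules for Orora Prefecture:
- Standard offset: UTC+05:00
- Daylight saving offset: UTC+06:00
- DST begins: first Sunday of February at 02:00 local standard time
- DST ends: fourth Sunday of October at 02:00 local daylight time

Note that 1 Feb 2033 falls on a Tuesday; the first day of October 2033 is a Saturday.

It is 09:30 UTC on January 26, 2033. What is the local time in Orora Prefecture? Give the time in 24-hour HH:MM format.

14:30

1 February 2033 is a Tuesday, so the first Sunday is February 6.
1 October 2033 is a Saturday, so the first Sunday is October 2 and the fourth is October 23.
At the standard offset (UTC+05:00), 09:30 UTC + 5h = 14:30 Orora Prefecture standard time.
The standard-time date in Orora Prefecture, January 26, 2033, is outside the daylight-saving period (6 February – 23 October), so Orora Prefecture is on standard time, UTC+05:00.
09:30 UTC + 5h = 14:30 local.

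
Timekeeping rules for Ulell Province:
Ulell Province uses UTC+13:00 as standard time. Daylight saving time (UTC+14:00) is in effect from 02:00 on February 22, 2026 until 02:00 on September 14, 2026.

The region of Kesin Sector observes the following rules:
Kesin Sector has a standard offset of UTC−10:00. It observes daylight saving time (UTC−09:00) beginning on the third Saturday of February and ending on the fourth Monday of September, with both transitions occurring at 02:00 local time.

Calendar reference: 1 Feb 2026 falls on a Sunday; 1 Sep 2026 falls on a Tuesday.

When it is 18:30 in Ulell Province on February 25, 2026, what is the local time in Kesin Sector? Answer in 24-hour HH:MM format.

19:30

February 25, 2026 falls between 22 February and 14 September, so daylight saving is in effect and Ulell Province is at UTC+14:00.
18:30 Ulell Province − 14h = 04:30 UTC.
1 February 2026 is a Sunday, so the first Saturday is February 7 and the third is February 21.
1 September 2026 is a Tuesday, so the first Monday is September 7 and the fourth is September 28.
At the standard offset (UTC−10:00), 04:30 UTC − 10h = 18:30 Kesin Sector standard time (rolling into the previous day, 24 February 2026).
The standard-time date in Kesin Sector, February 24, 2026, falls between 21 February and 28 September, so daylight saving is in effect and Kesin Sector is at UTC−09:00.
04:30 UTC − 9h = 19:30 Kesin Sector (rolling into the previous day, 24 February 2026).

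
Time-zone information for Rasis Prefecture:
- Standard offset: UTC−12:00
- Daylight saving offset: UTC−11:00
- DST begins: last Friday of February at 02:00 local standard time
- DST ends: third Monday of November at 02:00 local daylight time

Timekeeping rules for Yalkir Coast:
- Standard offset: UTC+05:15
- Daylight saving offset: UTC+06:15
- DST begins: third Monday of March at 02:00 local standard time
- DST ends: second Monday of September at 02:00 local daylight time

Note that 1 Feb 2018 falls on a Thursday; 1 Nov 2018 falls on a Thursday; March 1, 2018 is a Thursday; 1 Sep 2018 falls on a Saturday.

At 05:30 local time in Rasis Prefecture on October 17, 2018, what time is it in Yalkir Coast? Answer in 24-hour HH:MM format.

21:45

1 February 2018 is a Thursday, so Fridays fall on 2, 9, 16, 23; the last is February 23.
1 November 2018 is a Thursday, so the first Monday is November 5 and the third is November 19.
October 17, 2018 lies within the daylight-saving period (23 February – 19 November), so Rasis Prefecture is on daylight time, UTC−11:00.
05:30 Rasis Prefecture + 11h = 16:30 UTC.
1 March 2018 is a Thursday, so the first Monday is March 5 and the third is March 19.
1 September 2018 is a Saturday, so the first Monday is September 3 and the second is September 10.
At the standard offset (UTC+05:15), 16:30 UTC + 5h15m = 21:45 Yalkir Coast standard time.
The standard-time date in Yalkir Coast, October 17, 2018, is outside the daylight-saving period (19 March – 10 September), so Yalkir Coast is on standard time, UTC+05:15.
16:30 UTC + 5h15m = 21:45 Yalkir Coast.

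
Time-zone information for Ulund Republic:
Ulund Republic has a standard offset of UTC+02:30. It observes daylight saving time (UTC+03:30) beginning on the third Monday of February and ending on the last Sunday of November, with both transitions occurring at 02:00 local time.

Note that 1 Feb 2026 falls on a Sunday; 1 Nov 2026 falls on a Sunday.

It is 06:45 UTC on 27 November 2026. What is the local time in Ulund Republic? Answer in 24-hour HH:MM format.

10:15

1 February 2026 is a Sunday, so the first Monday is February 2 and the third is February 16.
1 November 2026 is a Sunday, so Sundays fall on 1, 8, 15, 22, 29; the last is November 29.
At the standard offset (UTC+02:30), 06:45 UTC + 2h30m = 09:15 Ulund Republic standard time.
Daylight saving runs 16 February – 29 November; the standard-time date in Ulund Republic, 27 November 2026, is inside that window, so Ulund Republic is at UTC+03:30.
06:45 UTC + 3h30m = 10:15 local.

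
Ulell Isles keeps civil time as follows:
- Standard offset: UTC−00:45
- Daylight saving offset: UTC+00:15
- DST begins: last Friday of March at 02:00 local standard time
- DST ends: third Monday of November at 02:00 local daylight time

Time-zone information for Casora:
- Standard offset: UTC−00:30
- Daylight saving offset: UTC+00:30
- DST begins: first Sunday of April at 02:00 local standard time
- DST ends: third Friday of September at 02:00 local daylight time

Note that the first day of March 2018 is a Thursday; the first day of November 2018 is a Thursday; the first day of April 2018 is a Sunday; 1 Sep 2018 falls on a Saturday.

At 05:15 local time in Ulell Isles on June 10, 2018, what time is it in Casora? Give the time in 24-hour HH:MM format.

05:30

1 March 2018 is a Thursday, so Fridays fall on 2, 9, 16, 23, 30; the last is March 30.
1 November 2018 is a Thursday, so the first Monday is November 5 and the third is November 19.
Daylight saving runs 30 March – 19 November; June 10, 2018 is inside that window, so Ulell Isles is at UTC+00:15.
05:15 Ulell Isles − 0h15m = 05:00 UTC.
1 April 2018 is a Sunday, so the first Sunday is April 1.
1 September 2018 is a Saturday, so the first Friday is September 7 and the third is September 21.
At the standard offset (UTC−00:30), 05:00 UTC − 0h30m = 04:30 Casora standard time.
The standard-time date in Casora, June 10, 2018, falls between 1 April and 21 September, so daylight saving is in effect and Casora is at UTC+00:30.
05:00 UTC + 0h30m = 05:30 Casora.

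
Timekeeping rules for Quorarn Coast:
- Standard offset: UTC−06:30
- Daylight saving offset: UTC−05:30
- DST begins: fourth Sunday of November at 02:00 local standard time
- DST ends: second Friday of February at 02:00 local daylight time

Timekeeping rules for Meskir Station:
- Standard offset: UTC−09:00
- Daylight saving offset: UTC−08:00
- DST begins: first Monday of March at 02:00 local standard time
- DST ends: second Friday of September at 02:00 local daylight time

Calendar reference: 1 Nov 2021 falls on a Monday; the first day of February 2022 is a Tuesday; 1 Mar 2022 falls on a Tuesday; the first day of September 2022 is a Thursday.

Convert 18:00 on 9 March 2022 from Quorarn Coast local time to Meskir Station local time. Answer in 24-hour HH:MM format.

16:30

1 November 2021 is a Monday, so the first Sunday is November 7 and the fourth is November 28.
1 February 2022 is a Tuesday, so the first Friday is February 4 and the second is February 11.
9 March 2022 does not fall between 28 November 2021 and 11 February 2022, so daylight saving is not in effect and Quorarn Coast is at UTC−06:30.
18:00 Quorarn Coast + 6h30m = 00:30 UTC (rolling into the next day, 10 March 2022).
1 March 2022 is a Tuesday, so the first Monday is March 7.
1 September 2022 is a Thursday, so the first Friday is September 2 and the second is September 9.
At the standard offset (UTC−09:00), 00:30 UTC − 9h = 15:30 Meskir Station standard time (rolling into the previous day, 9 March 2022).
The standard-time date in Meskir Station, 9 March 2022, lies within the daylight-saving period (7 March – 9 September), so Meskir Station is on daylight time, UTC−08:00.
00:30 UTC − 8h = 16:30 Meskir Station (rolling into the previous day, 9 March 2022).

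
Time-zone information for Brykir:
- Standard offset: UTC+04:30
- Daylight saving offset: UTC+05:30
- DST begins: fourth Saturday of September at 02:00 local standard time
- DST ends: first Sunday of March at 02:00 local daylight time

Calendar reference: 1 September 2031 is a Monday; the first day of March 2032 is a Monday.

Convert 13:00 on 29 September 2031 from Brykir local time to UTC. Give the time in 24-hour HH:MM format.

07:30

1 September 2031 is a Monday, so the first Saturday is September 6 and the fourth is September 27.
1 March 2032 is a Monday, so the first Sunday is March 7.
29 September 2031 lies within the daylight-saving period (27 September 2031 – 7 March 2032), so Brykir is on daylight time, UTC+05:30.
13:00 local − 5h30m = 07:30 UTC.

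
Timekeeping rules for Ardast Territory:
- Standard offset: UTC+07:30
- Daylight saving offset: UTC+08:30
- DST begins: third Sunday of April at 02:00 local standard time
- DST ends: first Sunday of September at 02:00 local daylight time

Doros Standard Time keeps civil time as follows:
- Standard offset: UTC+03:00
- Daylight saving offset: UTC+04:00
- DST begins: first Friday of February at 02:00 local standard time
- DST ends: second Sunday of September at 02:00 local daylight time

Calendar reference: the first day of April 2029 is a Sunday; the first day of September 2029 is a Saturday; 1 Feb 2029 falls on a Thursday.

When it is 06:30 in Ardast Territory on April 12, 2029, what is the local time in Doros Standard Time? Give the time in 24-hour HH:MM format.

1 April 2029 is a Sunday, so the first Sunday is April 1 and the third is April 15.
1 September 2029 is a Saturday, so the first Sunday is September 2.
April 12, 2029 is outside the daylight-saving period (15 April – 2 September), so Ardast Territory is on standard time, UTC+07:30.
06:30 Ardast Territory − 7h30m = 23:00 UTC (rolling into the previous day, 11 April 2029).
1 February 2029 is a Thursday, so the first Friday is February 2.
1 September 2029 is a Saturday, so the first Sunday is September 2 and the second is September 9.
At the standard offset (UTC+03:00), 23:00 UTC + 3h = 02:00 Doros Standard Time standard time (rolling into the next day, 12 April 2029).
The standard-time date in Doros Standard Time, April 12, 2029, lies within the daylight-saving period (2 February – 9 September), so Doros Standard Time is on daylight time, UTC+04:00.
23:00 UTC + 4h = 03:00 Doros Standard Time (rolling into the next day, 12 April 2029).

03:00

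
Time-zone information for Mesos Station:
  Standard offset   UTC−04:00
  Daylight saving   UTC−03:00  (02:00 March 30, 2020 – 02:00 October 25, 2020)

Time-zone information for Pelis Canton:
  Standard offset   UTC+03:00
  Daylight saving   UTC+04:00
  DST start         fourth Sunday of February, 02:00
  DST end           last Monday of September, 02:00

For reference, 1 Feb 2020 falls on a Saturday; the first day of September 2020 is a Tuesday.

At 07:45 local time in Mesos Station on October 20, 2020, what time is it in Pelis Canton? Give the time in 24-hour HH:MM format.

13:45

October 20, 2020 falls between 30 March and 25 October, so daylight saving is in effect and Mesos Station is at UTC−03:00.
07:45 Mesos Station + 3h = 10:45 UTC.
1 February 2020 is a Saturday, so the first Sunday is February 2 and the fourth is February 23.
1 September 2020 is a Tuesday, so Mondays fall on 7, 14, 21, 28; the last is September 28.
At the standard offset (UTC+03:00), 10:45 UTC + 3h = 13:45 Pelis Canton standard time.
The standard-time date in Pelis Canton, October 20, 2020, is outside the daylight-saving period (23 February – 28 September), so Pelis Canton is on standard time, UTC+03:00.
10:45 UTC + 3h = 13:45 Pelis Canton.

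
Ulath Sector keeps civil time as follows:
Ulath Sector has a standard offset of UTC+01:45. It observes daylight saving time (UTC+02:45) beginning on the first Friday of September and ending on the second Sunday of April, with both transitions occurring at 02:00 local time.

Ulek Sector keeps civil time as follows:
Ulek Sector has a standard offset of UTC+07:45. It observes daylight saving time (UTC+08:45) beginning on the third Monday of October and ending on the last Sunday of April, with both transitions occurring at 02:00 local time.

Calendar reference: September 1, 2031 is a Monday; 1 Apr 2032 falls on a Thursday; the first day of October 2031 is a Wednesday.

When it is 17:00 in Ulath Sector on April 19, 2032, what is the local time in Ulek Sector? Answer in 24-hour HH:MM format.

1 September 2031 is a Monday, so the first Friday is September 5.
1 April 2032 is a Thursday, so the first Sunday is April 4 and the second is April 11.
April 19, 2032 is outside the daylight-saving period (5 September 2031 – 11 April 2032), so Ulath Sector is on standard time, UTC+01:45.
17:00 Ulath Sector − 1h45m = 15:15 UTC.
1 October 2031 is a Wednesday, so the first Monday is October 6 and the third is October 20.
1 April 2032 is a Thursday, so Sundays fall on 4, 11, 18, 25; the last is April 25.
At the standard offset (UTC+07:45), 15:15 UTC + 7h45m = 23:00 Ulek Sector standard time.
The standard-time date in Ulek Sector, April 19, 2032, falls between 20 October 2031 and 25 April 2032, so daylight saving is in effect and Ulek Sector is at UTC+08:45.
15:15 UTC + 8h45m = 00:00 Ulek Sector (rolling into the next day, 20 April 2032).

00:00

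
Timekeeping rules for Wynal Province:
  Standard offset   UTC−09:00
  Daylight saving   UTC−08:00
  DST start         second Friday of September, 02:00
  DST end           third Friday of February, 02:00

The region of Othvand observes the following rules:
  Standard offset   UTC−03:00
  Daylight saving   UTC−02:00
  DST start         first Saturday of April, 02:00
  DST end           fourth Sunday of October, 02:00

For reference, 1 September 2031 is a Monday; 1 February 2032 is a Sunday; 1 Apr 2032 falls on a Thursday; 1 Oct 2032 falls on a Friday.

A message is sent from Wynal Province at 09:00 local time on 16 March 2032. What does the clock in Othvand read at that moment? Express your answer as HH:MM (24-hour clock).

1 September 2031 is a Monday, so the first Friday is September 5 and the second is September 12.
1 February 2032 is a Sunday, so the first Friday is February 6 and the third is February 20.
16 March 2032 does not fall between 12 September 2031 and 20 February 2032, so daylight saving is not in effect and Wynal Province is at UTC−09:00.
09:00 Wynal Province + 9h = 18:00 UTC.
1 April 2032 is a Thursday, so the first Saturday is April 3.
1 October 2032 is a Friday, so the first Sunday is October 3 and the fourth is October 24.
At the standard offset (UTC−03:00), 18:00 UTC − 3h = 15:00 Othvand standard time.
The standard-time date in Othvand, 16 March 2032, is outside the daylight-saving period (3 April – 24 October), so Othvand is on standard time, UTC−03:00.
18:00 UTC − 3h = 15:00 Othvand.

15:00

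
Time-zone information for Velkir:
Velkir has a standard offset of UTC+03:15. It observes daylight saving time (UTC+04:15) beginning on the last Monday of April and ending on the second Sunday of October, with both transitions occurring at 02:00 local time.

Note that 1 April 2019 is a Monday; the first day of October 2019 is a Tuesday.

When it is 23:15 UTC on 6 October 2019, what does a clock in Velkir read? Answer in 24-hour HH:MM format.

1 April 2019 is a Monday, so Mondays fall on 1, 8, 15, 22, 29; the last is April 29.
1 October 2019 is a Tuesday, so the first Sunday is October 6 and the second is October 13.
At the standard offset (UTC+03:15), 23:15 UTC + 3h15m = 02:30 Velkir standard time (rolling into the next day, 7 October 2019).
The standard-time date in Velkir, 7 October 2019, falls between 29 April and 13 October, so daylight saving is in effect and Velkir is at UTC+04:15.
23:15 UTC + 4h15m = 03:30 local (rolling into the next day, 7 October 2019).

03:30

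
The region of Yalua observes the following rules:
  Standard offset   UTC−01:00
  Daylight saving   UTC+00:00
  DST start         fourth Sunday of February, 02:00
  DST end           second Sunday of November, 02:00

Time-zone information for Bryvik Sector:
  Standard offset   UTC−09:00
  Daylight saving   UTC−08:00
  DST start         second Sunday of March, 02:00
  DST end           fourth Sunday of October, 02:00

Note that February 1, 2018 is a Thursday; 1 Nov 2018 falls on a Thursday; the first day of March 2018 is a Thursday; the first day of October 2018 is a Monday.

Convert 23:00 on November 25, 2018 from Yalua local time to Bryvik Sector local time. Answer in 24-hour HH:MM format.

15:00

1 February 2018 is a Thursday, so the first Sunday is February 4 and the fourth is February 25.
1 November 2018 is a Thursday, so the first Sunday is November 4 and the second is November 11.
Daylight saving runs 25 February – 11 November; November 25, 2018 is outside that window, so Yalua is on standard time at UTC−01:00.
23:00 Yalua + 1h = 00:00 UTC (rolling into the next day, 26 November 2018).
1 March 2018 is a Thursday, so the first Sunday is March 4 and the second is March 11.
1 October 2018 is a Monday, so the first Sunday is October 7 and the fourth is October 28.
At the standard offset (UTC−09:00), 00:00 UTC − 9h = 15:00 Bryvik Sector standard time (rolling into the previous day, 25 November 2018).
The standard-time date in Bryvik Sector, November 25, 2018, is outside the daylight-saving period (11 March – 28 October), so Bryvik Sector is on standard time, UTC−09:00.
00:00 UTC − 9h = 15:00 Bryvik Sector (rolling into the previous day, 25 November 2018).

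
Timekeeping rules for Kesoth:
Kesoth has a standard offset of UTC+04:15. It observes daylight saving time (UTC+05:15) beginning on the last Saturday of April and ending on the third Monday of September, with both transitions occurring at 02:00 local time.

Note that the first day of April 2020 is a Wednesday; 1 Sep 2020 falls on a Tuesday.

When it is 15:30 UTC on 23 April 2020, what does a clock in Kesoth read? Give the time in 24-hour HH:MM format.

19:45

1 April 2020 is a Wednesday, so Saturdays fall on 4, 11, 18, 25; the last is April 25.
1 September 2020 is a Tuesday, so the first Monday is September 7 and the third is September 21.
At the standard offset (UTC+04:15), 15:30 UTC + 4h15m = 19:45 Kesoth standard time.
The standard-time date in Kesoth, 23 April 2020, does not fall between 25 April and 21 September, so daylight saving is not in effect and Kesoth is at UTC+04:15.
15:30 UTC + 4h15m = 19:45 local.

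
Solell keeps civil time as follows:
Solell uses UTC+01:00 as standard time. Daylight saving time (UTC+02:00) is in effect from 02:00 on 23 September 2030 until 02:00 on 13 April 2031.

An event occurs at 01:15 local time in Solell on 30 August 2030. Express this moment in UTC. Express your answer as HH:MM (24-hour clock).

00:15

Daylight saving runs 23 September 2030 – 13 April 2031; 30 August 2030 is outside that window, so Solell is on standard time at UTC+01:00.
01:15 local − 1h = 00:15 UTC.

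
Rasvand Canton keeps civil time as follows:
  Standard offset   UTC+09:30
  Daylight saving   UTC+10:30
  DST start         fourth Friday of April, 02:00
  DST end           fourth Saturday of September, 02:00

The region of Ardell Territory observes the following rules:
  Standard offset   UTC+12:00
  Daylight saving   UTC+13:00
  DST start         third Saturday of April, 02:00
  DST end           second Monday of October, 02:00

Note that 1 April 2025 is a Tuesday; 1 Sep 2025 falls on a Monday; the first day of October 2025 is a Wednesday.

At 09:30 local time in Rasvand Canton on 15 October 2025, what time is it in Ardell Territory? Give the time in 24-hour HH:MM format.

1 April 2025 is a Tuesday, so the first Friday is April 4 and the fourth is April 25.
1 September 2025 is a Monday, so the first Saturday is September 6 and the fourth is September 27.
15 October 2025 does not fall between 25 April and 27 September, so daylight saving is not in effect and Rasvand Canton is at UTC+09:30.
09:30 Rasvand Canton − 9h30m = 00:00 UTC.
1 April 2025 is a Tuesday, so the first Saturday is April 5 and the third is April 19.
1 October 2025 is a Wednesday, so the first Monday is October 6 and the second is October 13.
At the standard offset (UTC+12:00), 00:00 UTC + 12h = 12:00 Ardell Territory standard time.
The standard-time date in Ardell Territory, 15 October 2025, does not fall between 19 April and 13 October, so daylight saving is not in effect and Ardell Territory is at UTC+12:00.
00:00 UTC + 12h = 12:00 Ardell Territory.

12:00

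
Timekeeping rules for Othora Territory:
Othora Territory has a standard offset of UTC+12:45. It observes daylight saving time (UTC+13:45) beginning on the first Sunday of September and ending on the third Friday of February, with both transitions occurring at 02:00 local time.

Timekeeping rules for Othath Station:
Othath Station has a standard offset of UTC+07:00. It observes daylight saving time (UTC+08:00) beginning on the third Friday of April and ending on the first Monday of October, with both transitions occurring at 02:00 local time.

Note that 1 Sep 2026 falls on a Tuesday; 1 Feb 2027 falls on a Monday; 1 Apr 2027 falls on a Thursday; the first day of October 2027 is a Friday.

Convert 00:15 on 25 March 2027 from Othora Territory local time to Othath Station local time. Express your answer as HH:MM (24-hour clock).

18:30

1 September 2026 is a Tuesday, so the first Sunday is September 6.
1 February 2027 is a Monday, so the first Friday is February 5 and the third is February 19.
Daylight saving runs 6 September 2026 – 19 February 2027; 25 March 2027 is outside that window, so Othora Territory is on standard time at UTC+12:45.
00:15 Othora Territory − 12h45m = 11:30 UTC (rolling into the previous day, 24 March 2027).
1 April 2027 is a Thursday, so the first Friday is April 2 and the third is April 16.
1 October 2027 is a Friday, so the first Monday is October 4.
At the standard offset (UTC+07:00), 11:30 UTC + 7h = 18:30 Othath Station standard time.
The standard-time date in Othath Station, 24 March 2027, does not fall between 16 April and 4 October, so daylight saving is not in effect and Othath Station is at UTC+07:00.
11:30 UTC + 7h = 18:30 Othath Station.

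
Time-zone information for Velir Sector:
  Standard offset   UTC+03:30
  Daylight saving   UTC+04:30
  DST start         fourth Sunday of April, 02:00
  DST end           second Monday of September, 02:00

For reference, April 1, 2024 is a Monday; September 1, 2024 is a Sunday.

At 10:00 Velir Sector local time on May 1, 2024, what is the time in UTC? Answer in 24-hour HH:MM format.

1 April 2024 is a Monday, so the first Sunday is April 7 and the fourth is April 28.
1 September 2024 is a Sunday, so the first Monday is September 2 and the second is September 9.
May 1, 2024 lies within the daylight-saving period (28 April – 9 September), so Velir Sector is on daylight time, UTC+04:30.
10:00 local − 4h30m = 05:30 UTC.

05:30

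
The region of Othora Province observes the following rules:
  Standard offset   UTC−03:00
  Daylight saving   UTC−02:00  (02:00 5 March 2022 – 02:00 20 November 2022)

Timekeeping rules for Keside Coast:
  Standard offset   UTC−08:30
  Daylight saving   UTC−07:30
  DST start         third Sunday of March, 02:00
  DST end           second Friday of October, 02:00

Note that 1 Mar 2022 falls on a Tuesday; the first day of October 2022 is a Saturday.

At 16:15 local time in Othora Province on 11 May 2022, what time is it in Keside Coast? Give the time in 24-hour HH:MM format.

10:45

Daylight saving runs 5 March – 20 November; 11 May 2022 is inside that window, so Othora Province is at UTC−02:00.
16:15 Othora Province + 2h = 18:15 UTC.
1 March 2022 is a Tuesday, so the first Sunday is March 6 and the third is March 20.
1 October 2022 is a Saturday, so the first Friday is October 7 and the second is October 14.
At the standard offset (UTC−08:30), 18:15 UTC − 8h30m = 09:45 Keside Coast standard time.
The standard-time date in Keside Coast, 11 May 2022, lies within the daylight-saving period (20 March – 14 October), so Keside Coast is on daylight time, UTC−07:30.
18:15 UTC − 7h30m = 10:45 Keside Coast.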